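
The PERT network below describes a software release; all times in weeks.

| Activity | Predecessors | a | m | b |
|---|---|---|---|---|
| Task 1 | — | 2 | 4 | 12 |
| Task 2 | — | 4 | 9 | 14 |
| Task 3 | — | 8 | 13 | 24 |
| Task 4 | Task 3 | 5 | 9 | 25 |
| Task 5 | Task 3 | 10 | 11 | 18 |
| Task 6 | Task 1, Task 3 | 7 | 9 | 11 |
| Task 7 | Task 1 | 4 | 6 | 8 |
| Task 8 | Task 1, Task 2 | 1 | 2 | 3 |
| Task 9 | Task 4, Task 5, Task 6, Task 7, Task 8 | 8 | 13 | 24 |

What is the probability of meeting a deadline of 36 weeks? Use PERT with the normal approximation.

te_Task 1 = (2 + 4·4 + 12)/6 = 30/6 = 5; σ²_Task 1 = ((12−2)/6)² = 2.778
te_Task 2 = (4 + 4·9 + 14)/6 = 54/6 = 9; σ²_Task 2 = ((14−4)/6)² = 2.778
te_Task 3 = (8 + 4·13 + 24)/6 = 84/6 = 14; σ²_Task 3 = ((24−8)/6)² = 7.111
te_Task 4 = (5 + 4·9 + 25)/6 = 66/6 = 11; σ²_Task 4 = ((25−5)/6)² = 11.111
te_Task 5 = (10 + 4·11 + 18)/6 = 72/6 = 12; σ²_Task 5 = ((18−10)/6)² = 1.778
te_Task 6 = (7 + 4·9 + 11)/6 = 54/6 = 9; σ²_Task 6 = ((11−7)/6)² = 0.444
te_Task 7 = (4 + 4·6 + 8)/6 = 36/6 = 6; σ²_Task 7 = ((8−4)/6)² = 0.444
te_Task 8 = (1 + 4·2 + 3)/6 = 12/6 = 2; σ²_Task 8 = ((3−1)/6)² = 0.111
te_Task 9 = (8 + 4·13 + 24)/6 = 84/6 = 14; σ²_Task 9 = ((24−8)/6)² = 7.111

Forward pass:
ES_Task 1 = 0; EF_Task 1 = 5
ES_Task 2 = 0; EF_Task 2 = 9
ES_Task 3 = 0; EF_Task 3 = 14
ES_Task 4 = 14; EF_Task 4 = 14+11 = 25
ES_Task 5 = 14; EF_Task 5 = 14+12 = 26
ES_Task 6 = max(EF_Task 1=5, EF_Task 3=14) = 14; EF_Task 6 = 14+9 = 23
ES_Task 7 = 5; EF_Task 7 = 5+6 = 11
ES_Task 8 = max(EF_Task 1=5, EF_Task 2=9) = 9; EF_Task 8 = 9+2 = 11
ES_Task 9 = max(EF_Task 4=25, EF_Task 5=26, EF_Task 6=23, EF_Task 7=11, EF_Task 8=11) = 26; EF_Task 9 = 26+14 = 40
Expected project duration μ = 40 weeks. Critical path: Task 3 → Task 5 → Task 9.

Variance along critical path = 7.111 + 1.778 + 7.111 = 16.000; σ = √16.000 = 4.000 weeks.
Z = (36 − 40) / 4.000 = -1.000
P(T ≤ 36) = Φ(-1.000) ≈ 0.159

0.159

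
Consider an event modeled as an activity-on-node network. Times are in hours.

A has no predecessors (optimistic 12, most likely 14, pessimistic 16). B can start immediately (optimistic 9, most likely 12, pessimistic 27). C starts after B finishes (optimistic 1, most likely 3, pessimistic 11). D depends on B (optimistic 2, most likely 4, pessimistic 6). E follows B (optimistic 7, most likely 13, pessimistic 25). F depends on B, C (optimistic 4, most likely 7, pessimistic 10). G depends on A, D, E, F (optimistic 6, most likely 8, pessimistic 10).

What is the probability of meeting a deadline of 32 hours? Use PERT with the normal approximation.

0.176

te_A = (12 + 4·14 + 16)/6 = 84/6 = 14; σ²_A = ((16−12)/6)² = 0.444
te_B = (9 + 4·12 + 27)/6 = 84/6 = 14; σ²_B = ((27−9)/6)² = 9.000
te_C = (1 + 4·3 + 11)/6 = 24/6 = 4; σ²_C = ((11−1)/6)² = 2.778
te_D = (2 + 4·4 + 6)/6 = 24/6 = 4; σ²_D = ((6−2)/6)² = 0.444
te_E = (7 + 4·13 + 25)/6 = 84/6 = 14; σ²_E = ((25−7)/6)² = 9.000
te_F = (4 + 4·7 + 10)/6 = 42/6 = 7; σ²_F = ((10−4)/6)² = 1.000
te_G = (6 + 4·8 + 10)/6 = 48/6 = 8; σ²_G = ((10−6)/6)² = 0.444

Forward pass:
ES_A = 0; EF_A = 14
ES_B = 0; EF_B = 14
ES_C = 14; EF_C = 14+4 = 18
ES_D = 14; EF_D = 14+4 = 18
ES_E = 14; EF_E = 14+14 = 28
ES_F = max(EF_B=14, EF_C=18) = 18; EF_F = 18+7 = 25
ES_G = max(EF_A=14, EF_D=18, EF_E=28, EF_F=25) = 28; EF_G = 28+8 = 36
Expected project duration μ = 36 hours. Critical path: B → E → G.

Variance along critical path = 9.000 + 9.000 + 0.444 = 18.444; σ = √18.444 = 4.295 hours.
Z = (32 − 36) / 4.295 = -0.931
P(T ≤ 32) = Φ(-0.931) ≈ 0.176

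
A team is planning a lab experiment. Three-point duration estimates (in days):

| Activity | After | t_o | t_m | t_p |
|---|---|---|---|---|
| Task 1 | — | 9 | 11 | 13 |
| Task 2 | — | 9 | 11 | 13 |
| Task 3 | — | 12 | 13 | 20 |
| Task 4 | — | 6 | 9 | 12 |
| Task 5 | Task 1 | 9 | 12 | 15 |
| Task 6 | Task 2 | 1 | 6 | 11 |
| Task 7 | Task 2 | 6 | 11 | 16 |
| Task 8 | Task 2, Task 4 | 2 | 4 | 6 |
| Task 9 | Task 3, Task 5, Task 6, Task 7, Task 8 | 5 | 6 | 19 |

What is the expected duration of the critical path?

te_Task 1 = (9 + 4·11 + 13)/6 = 66/6 = 11
te_Task 2 = (9 + 4·11 + 13)/6 = 66/6 = 11
te_Task 3 = (12 + 4·13 + 20)/6 = 84/6 = 14
te_Task 4 = (6 + 4·9 + 12)/6 = 54/6 = 9
te_Task 5 = (9 + 4·12 + 15)/6 = 72/6 = 12
te_Task 6 = (1 + 4·6 + 11)/6 = 36/6 = 6
te_Task 7 = (6 + 4·11 + 16)/6 = 66/6 = 11
te_Task 8 = (2 + 4·4 + 6)/6 = 24/6 = 4
te_Task 9 = (5 + 4·6 + 19)/6 = 48/6 = 8

Forward pass:
ES_Task 1 = 0; EF_Task 1 = 11
ES_Task 2 = 0; EF_Task 2 = 11
ES_Task 3 = 0; EF_Task 3 = 14
ES_Task 4 = 0; EF_Task 4 = 9
ES_Task 5 = 11; EF_Task 5 = 11+12 = 23
ES_Task 6 = 11; EF_Task 6 = 11+6 = 17
ES_Task 7 = 11; EF_Task 7 = 11+11 = 22
ES_Task 8 = max(EF_Task 2=11, EF_Task 4=9) = 11; EF_Task 8 = 11+4 = 15
ES_Task 9 = max(EF_Task 3=14, EF_Task 5=23, EF_Task 6=17, EF_Task 7=22, EF_Task 8=15) = 23; EF_Task 9 = 23+8 = 31
Expected project duration μ = 31 days. Critical path: Task 1 → Task 5 → Task 9.

31 days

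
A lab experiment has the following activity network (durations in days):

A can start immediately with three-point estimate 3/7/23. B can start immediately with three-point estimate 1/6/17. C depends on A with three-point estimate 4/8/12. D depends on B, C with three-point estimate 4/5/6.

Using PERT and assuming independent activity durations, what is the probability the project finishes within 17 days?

te_A = (3 + 4·7 + 23)/6 = 54/6 = 9; σ²_A = ((23−3)/6)² = 11.111
te_B = (1 + 4·6 + 17)/6 = 42/6 = 7; σ²_B = ((17−1)/6)² = 7.111
te_C = (4 + 4·8 + 12)/6 = 48/6 = 8; σ²_C = ((12−4)/6)² = 1.778
te_D = (4 + 4·5 + 6)/6 = 30/6 = 5; σ²_D = ((6−4)/6)² = 0.111

Forward pass:
ES_A = 0; EF_A = 9
ES_B = 0; EF_B = 7
ES_C = 9; EF_C = 9+8 = 17
ES_D = max(EF_B=7, EF_C=17) = 17; EF_D = 17+5 = 22
Expected project duration μ = 22 days. Critical path: A → C → D.

Variance along critical path = 11.111 + 1.778 + 0.111 = 13.000; σ = √13.000 = 3.606 days.
Z = (17 − 22) / 3.606 = -1.387
P(T ≤ 17) = Φ(-1.387) ≈ 0.083

0.083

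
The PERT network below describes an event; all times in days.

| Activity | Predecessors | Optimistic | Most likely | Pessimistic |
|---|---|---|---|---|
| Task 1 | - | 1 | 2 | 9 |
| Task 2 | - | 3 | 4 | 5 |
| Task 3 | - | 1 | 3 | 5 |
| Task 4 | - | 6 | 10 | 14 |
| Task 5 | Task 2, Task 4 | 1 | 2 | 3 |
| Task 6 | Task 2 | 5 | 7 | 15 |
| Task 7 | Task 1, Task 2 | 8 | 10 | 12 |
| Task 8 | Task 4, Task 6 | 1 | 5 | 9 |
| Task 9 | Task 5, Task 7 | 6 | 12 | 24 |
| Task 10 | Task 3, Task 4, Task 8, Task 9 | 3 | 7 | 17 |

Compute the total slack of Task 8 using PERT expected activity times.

10 days

te_Task 1 = (1 + 4·2 + 9)/6 = 18/6 = 3
te_Task 2 = (3 + 4·4 + 5)/6 = 24/6 = 4
te_Task 3 = (1 + 4·3 + 5)/6 = 18/6 = 3
te_Task 4 = (6 + 4·10 + 14)/6 = 60/6 = 10
te_Task 5 = (1 + 4·2 + 3)/6 = 12/6 = 2
te_Task 6 = (5 + 4·7 + 15)/6 = 48/6 = 8
te_Task 7 = (8 + 4·10 + 12)/6 = 60/6 = 10
te_Task 8 = (1 + 4·5 + 9)/6 = 30/6 = 5
te_Task 9 = (6 + 4·12 + 24)/6 = 78/6 = 13
te_Task 10 = (3 + 4·7 + 17)/6 = 48/6 = 8

Forward pass:
ES_Task 1 = 0; EF_Task 1 = 3
ES_Task 2 = 0; EF_Task 2 = 4
ES_Task 3 = 0; EF_Task 3 = 3
ES_Task 4 = 0; EF_Task 4 = 10
ES_Task 5 = max(EF_Task 2=4, EF_Task 4=10) = 10; EF_Task 5 = 10+2 = 12
ES_Task 6 = 4; EF_Task 6 = 4+8 = 12
ES_Task 7 = max(EF_Task 1=3, EF_Task 2=4) = 4; EF_Task 7 = 4+10 = 14
ES_Task 8 = max(EF_Task 4=10, EF_Task 6=12) = 12; EF_Task 8 = 12+5 = 17
ES_Task 9 = max(EF_Task 5=12, EF_Task 7=14) = 14; EF_Task 9 = 14+13 = 27
ES_Task 10 = max(EF_Task 3=3, EF_Task 4=10, EF_Task 8=17, EF_Task 9=27) = 27; EF_Task 10 = 27+8 = 35
Expected project duration μ = 35 days. Critical path: Task 2 → Task 7 → Task 9 → Task 10.

Backward pass:
LF_Task 10 = 35; LS_Task 10 = 35−8 = 27
LF_Task 9 = LS_Task 10 = 27; LS_Task 9 = 27−13 = 14
LF_Task 8 = LS_Task 10 = 27; LS_Task 8 = 27−5 = 22
LF_Task 7 = LS_Task 9 = 14; LS_Task 7 = 14−10 = 4
LF_Task 6 = LS_Task 8 = 22; LS_Task 6 = 22−8 = 14
LF_Task 5 = LS_Task 9 = 14; LS_Task 5 = 14−2 = 12
LF_Task 4 = min(LS_Task 5=12, LS_Task 8=22, LS_Task 10=27) = 12; LS_Task 4 = 12−10 = 2
LF_Task 3 = LS_Task 10 = 27; LS_Task 3 = 27−3 = 24
LF_Task 2 = min(LS_Task 5=12, LS_Task 6=14, LS_Task 7=4) = 4; LS_Task 2 = 4−4 = 0
LF_Task 1 = LS_Task 7 = 4; LS_Task 1 = 4−3 = 1
Slack_Task 8 = LS_Task 8 − ES_Task 8 = 22 − 12 = 10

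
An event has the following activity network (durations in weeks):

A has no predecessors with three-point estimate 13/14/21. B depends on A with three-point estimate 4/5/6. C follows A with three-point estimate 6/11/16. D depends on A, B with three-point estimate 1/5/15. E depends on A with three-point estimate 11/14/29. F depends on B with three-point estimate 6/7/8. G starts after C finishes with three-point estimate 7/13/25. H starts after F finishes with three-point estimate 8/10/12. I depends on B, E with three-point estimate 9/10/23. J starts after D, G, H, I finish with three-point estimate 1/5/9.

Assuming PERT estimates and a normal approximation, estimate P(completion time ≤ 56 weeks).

0.970

te_A = (13 + 4·14 + 21)/6 = 90/6 = 15; σ²_A = ((21−13)/6)² = 1.778
te_B = (4 + 4·5 + 6)/6 = 30/6 = 5; σ²_B = ((6−4)/6)² = 0.111
te_C = (6 + 4·11 + 16)/6 = 66/6 = 11; σ²_C = ((16−6)/6)² = 2.778
te_D = (1 + 4·5 + 15)/6 = 36/6 = 6; σ²_D = ((15−1)/6)² = 5.444
te_E = (11 + 4·14 + 29)/6 = 96/6 = 16; σ²_E = ((29−11)/6)² = 9.000
te_F = (6 + 4·7 + 8)/6 = 42/6 = 7; σ²_F = ((8−6)/6)² = 0.111
te_G = (7 + 4·13 + 25)/6 = 84/6 = 14; σ²_G = ((25−7)/6)² = 9.000
te_H = (8 + 4·10 + 12)/6 = 60/6 = 10; σ²_H = ((12−8)/6)² = 0.444
te_I = (9 + 4·10 + 23)/6 = 72/6 = 12; σ²_I = ((23−9)/6)² = 5.444
te_J = (1 + 4·5 + 9)/6 = 30/6 = 5; σ²_J = ((9−1)/6)² = 1.778

Forward pass:
ES_A = 0; EF_A = 15
ES_B = 15; EF_B = 15+5 = 20
ES_C = 15; EF_C = 15+11 = 26
ES_D = max(EF_A=15, EF_B=20) = 20; EF_D = 20+6 = 26
ES_E = 15; EF_E = 15+16 = 31
ES_F = 20; EF_F = 20+7 = 27
ES_G = 26; EF_G = 26+14 = 40
ES_H = 27; EF_H = 27+10 = 37
ES_I = max(EF_B=20, EF_E=31) = 31; EF_I = 31+12 = 43
ES_J = max(EF_D=26, EF_G=40, EF_H=37, EF_I=43) = 43; EF_J = 43+5 = 48
Expected project duration μ = 48 weeks. Critical path: A → E → I → J.

Variance along critical path = 1.778 + 9.000 + 5.444 + 1.778 = 18.000; σ = √18.000 = 4.243 weeks.
Z = (56 − 48) / 4.243 = 1.886
P(T ≤ 56) = Φ(1.886) ≈ 0.970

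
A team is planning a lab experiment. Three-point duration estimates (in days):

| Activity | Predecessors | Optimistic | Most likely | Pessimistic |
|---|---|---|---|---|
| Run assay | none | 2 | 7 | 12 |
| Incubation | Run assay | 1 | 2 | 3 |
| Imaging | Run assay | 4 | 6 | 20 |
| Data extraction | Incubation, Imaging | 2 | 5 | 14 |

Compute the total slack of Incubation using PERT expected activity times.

6 days

te_Run assay = (2 + 4·7 + 12)/6 = 42/6 = 7
te_Incubation = (1 + 4·2 + 3)/6 = 12/6 = 2
te_Imaging = (4 + 4·6 + 20)/6 = 48/6 = 8
te_Data extraction = (2 + 4·5 + 14)/6 = 36/6 = 6

Forward pass:
ES_Run assay = 0; EF_Run assay = 7
ES_Incubation = 7; EF_Incubation = 7+2 = 9
ES_Imaging = 7; EF_Imaging = 7+8 = 15
ES_Data extraction = max(EF_Incubation=9, EF_Imaging=15) = 15; EF_Data extraction = 15+6 = 21
Expected project duration μ = 21 days. Critical path: Run assay → Imaging → Data extraction.

Backward pass:
LF_Data extraction = 21; LS_Data extraction = 21−6 = 15
LF_Imaging = LS_Data extraction = 15; LS_Imaging = 15−8 = 7
LF_Incubation = LS_Data extraction = 15; LS_Incubation = 15−2 = 13
LF_Run assay = min(LS_Incubation=13, LS_Imaging=7) = 7; LS_Run assay = 7−7 = 0
Slack_Incubation = LS_Incubation − ES_Incubation = 13 − 7 = 6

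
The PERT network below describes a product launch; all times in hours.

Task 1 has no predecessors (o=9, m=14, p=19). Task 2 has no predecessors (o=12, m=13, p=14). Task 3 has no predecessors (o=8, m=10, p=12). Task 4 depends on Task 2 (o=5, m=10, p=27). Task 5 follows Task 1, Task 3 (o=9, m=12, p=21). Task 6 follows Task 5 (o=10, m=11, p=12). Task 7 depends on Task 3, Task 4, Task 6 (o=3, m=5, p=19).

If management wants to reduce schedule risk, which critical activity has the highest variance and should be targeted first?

te_Task 1 = (9 + 4·14 + 19)/6 = 84/6 = 14; σ²_Task 1 = ((19−9)/6)² = 2.778
te_Task 2 = (12 + 4·13 + 14)/6 = 78/6 = 13; σ²_Task 2 = ((14−12)/6)² = 0.111
te_Task 3 = (8 + 4·10 + 12)/6 = 60/6 = 10; σ²_Task 3 = ((12−8)/6)² = 0.444
te_Task 4 = (5 + 4·10 + 27)/6 = 72/6 = 12; σ²_Task 4 = ((27−5)/6)² = 13.444
te_Task 5 = (9 + 4·12 + 21)/6 = 78/6 = 13; σ²_Task 5 = ((21−9)/6)² = 4.000
te_Task 6 = (10 + 4·11 + 12)/6 = 66/6 = 11; σ²_Task 6 = ((12−10)/6)² = 0.111
te_Task 7 = (3 + 4·5 + 19)/6 = 42/6 = 7; σ²_Task 7 = ((19−3)/6)² = 7.111

Forward pass:
ES_Task 1 = 0; EF_Task 1 = 14
ES_Task 2 = 0; EF_Task 2 = 13
ES_Task 3 = 0; EF_Task 3 = 10
ES_Task 4 = 13; EF_Task 4 = 13+12 = 25
ES_Task 5 = max(EF_Task 1=14, EF_Task 3=10) = 14; EF_Task 5 = 14+13 = 27
ES_Task 6 = 27; EF_Task 6 = 27+11 = 38
ES_Task 7 = max(EF_Task 3=10, EF_Task 4=25, EF_Task 6=38) = 38; EF_Task 7 = 38+7 = 45
Expected project duration μ = 45 hours. Critical path: Task 1 → Task 5 → Task 6 → Task 7.

Variances on critical path: σ²_Task 1=2.778, σ²_Task 5=4.000, σ²_Task 6=0.111, σ²_Task 7=7.111.
Largest is σ²_Task 7 = 7.111.

Task 7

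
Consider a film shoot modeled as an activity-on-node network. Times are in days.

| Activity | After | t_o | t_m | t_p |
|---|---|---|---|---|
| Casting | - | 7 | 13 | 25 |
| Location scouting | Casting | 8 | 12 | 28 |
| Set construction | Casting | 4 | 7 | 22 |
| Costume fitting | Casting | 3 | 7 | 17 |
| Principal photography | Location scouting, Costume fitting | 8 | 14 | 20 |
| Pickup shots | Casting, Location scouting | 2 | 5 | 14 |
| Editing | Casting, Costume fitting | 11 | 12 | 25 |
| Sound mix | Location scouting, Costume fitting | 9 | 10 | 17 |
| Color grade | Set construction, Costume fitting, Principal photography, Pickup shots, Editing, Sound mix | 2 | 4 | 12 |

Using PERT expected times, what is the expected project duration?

47 days

te_Casting = (7 + 4·13 + 25)/6 = 84/6 = 14
te_Location scouting = (8 + 4·12 + 28)/6 = 84/6 = 14
te_Set construction = (4 + 4·7 + 22)/6 = 54/6 = 9
te_Costume fitting = (3 + 4·7 + 17)/6 = 48/6 = 8
te_Principal photography = (8 + 4·14 + 20)/6 = 84/6 = 14
te_Pickup shots = (2 + 4·5 + 14)/6 = 36/6 = 6
te_Editing = (11 + 4·12 + 25)/6 = 84/6 = 14
te_Sound mix = (9 + 4·10 + 17)/6 = 66/6 = 11
te_Color grade = (2 + 4·4 + 12)/6 = 30/6 = 5

Forward pass:
ES_Casting = 0; EF_Casting = 14
ES_Location scouting = 14; EF_Location scouting = 14+14 = 28
ES_Set construction = 14; EF_Set construction = 14+9 = 23
ES_Costume fitting = 14; EF_Costume fitting = 14+8 = 22
ES_Principal photography = max(EF_Location scouting=28, EF_Costume fitting=22) = 28; EF_Principal photography = 28+14 = 42
ES_Pickup shots = max(EF_Casting=14, EF_Location scouting=28) = 28; EF_Pickup shots = 28+6 = 34
ES_Editing = max(EF_Casting=14, EF_Costume fitting=22) = 22; EF_Editing = 22+14 = 36
ES_Sound mix = max(EF_Location scouting=28, EF_Costume fitting=22) = 28; EF_Sound mix = 28+11 = 39
ES_Color grade = max(EF_Set construction=23, EF_Costume fitting=22, EF_Principal photography=42, EF_Pickup shots=34, EF_Editing=36, EF_Sound mix=39) = 42; EF_Color grade = 42+5 = 47
Expected project duration μ = 47 days. Critical path: Casting → Location scouting → Principal photography → Color grade.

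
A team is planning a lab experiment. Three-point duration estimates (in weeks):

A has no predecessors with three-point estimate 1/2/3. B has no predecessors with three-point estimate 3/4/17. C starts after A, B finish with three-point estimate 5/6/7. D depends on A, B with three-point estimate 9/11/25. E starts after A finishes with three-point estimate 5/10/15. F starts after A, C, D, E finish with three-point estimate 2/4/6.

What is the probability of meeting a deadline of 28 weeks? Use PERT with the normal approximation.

0.917

te_A = (1 + 4·2 + 3)/6 = 12/6 = 2; σ²_A = ((3−1)/6)² = 0.111
te_B = (3 + 4·4 + 17)/6 = 36/6 = 6; σ²_B = ((17−3)/6)² = 5.444
te_C = (5 + 4·6 + 7)/6 = 36/6 = 6; σ²_C = ((7−5)/6)² = 0.111
te_D = (9 + 4·11 + 25)/6 = 78/6 = 13; σ²_D = ((25−9)/6)² = 7.111
te_E = (5 + 4·10 + 15)/6 = 60/6 = 10; σ²_E = ((15−5)/6)² = 2.778
te_F = (2 + 4·4 + 6)/6 = 24/6 = 4; σ²_F = ((6−2)/6)² = 0.444

Forward pass:
ES_A = 0; EF_A = 2
ES_B = 0; EF_B = 6
ES_C = max(EF_A=2, EF_B=6) = 6; EF_C = 6+6 = 12
ES_D = max(EF_A=2, EF_B=6) = 6; EF_D = 6+13 = 19
ES_E = 2; EF_E = 2+10 = 12
ES_F = max(EF_A=2, EF_C=12, EF_D=19, EF_E=12) = 19; EF_F = 19+4 = 23
Expected project duration μ = 23 weeks. Critical path: B → D → F.

Variance along critical path = 5.444 + 7.111 + 0.444 = 13.000; σ = √13.000 = 3.606 weeks.
Z = (28 − 23) / 3.606 = 1.387
P(T ≤ 28) = Φ(1.387) ≈ 0.917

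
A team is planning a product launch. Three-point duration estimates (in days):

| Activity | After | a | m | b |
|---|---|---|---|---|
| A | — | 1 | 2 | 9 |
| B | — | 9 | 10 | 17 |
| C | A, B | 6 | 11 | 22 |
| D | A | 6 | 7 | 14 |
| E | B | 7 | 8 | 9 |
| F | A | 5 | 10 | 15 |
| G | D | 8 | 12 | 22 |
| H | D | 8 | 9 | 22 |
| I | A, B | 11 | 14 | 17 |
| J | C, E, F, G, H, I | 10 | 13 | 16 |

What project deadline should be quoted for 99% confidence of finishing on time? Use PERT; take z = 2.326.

te_A = (1 + 4·2 + 9)/6 = 18/6 = 3; σ²_A = ((9−1)/6)² = 1.778
te_B = (9 + 4·10 + 17)/6 = 66/6 = 11; σ²_B = ((17−9)/6)² = 1.778
te_C = (6 + 4·11 + 22)/6 = 72/6 = 12; σ²_C = ((22−6)/6)² = 7.111
te_D = (6 + 4·7 + 14)/6 = 48/6 = 8; σ²_D = ((14−6)/6)² = 1.778
te_E = (7 + 4·8 + 9)/6 = 48/6 = 8; σ²_E = ((9−7)/6)² = 0.111
te_F = (5 + 4·10 + 15)/6 = 60/6 = 10; σ²_F = ((15−5)/6)² = 2.778
te_G = (8 + 4·12 + 22)/6 = 78/6 = 13; σ²_G = ((22−8)/6)² = 5.444
te_H = (8 + 4·9 + 22)/6 = 66/6 = 11; σ²_H = ((22−8)/6)² = 5.444
te_I = (11 + 4·14 + 17)/6 = 84/6 = 14; σ²_I = ((17−11)/6)² = 1.000
te_J = (10 + 4·13 + 16)/6 = 78/6 = 13; σ²_J = ((16−10)/6)² = 1.000

Forward pass:
ES_A = 0; EF_A = 3
ES_B = 0; EF_B = 11
ES_C = max(EF_A=3, EF_B=11) = 11; EF_C = 11+12 = 23
ES_D = 3; EF_D = 3+8 = 11
ES_E = 11; EF_E = 11+8 = 19
ES_F = 3; EF_F = 3+10 = 13
ES_G = 11; EF_G = 11+13 = 24
ES_H = 11; EF_H = 11+11 = 22
ES_I = max(EF_A=3, EF_B=11) = 11; EF_I = 11+14 = 25
ES_J = max(EF_C=23, EF_E=19, EF_F=13, EF_G=24, EF_H=22, EF_I=25) = 25; EF_J = 25+13 = 38
Expected project duration μ = 38 days. Critical path: B → I → J.

Variance along critical path = 1.778 + 1.000 + 1.000 = 3.778; σ = 1.944 days.
D = μ + z·σ = 38 + 2.326·1.944 = 42.5 days

42.5 days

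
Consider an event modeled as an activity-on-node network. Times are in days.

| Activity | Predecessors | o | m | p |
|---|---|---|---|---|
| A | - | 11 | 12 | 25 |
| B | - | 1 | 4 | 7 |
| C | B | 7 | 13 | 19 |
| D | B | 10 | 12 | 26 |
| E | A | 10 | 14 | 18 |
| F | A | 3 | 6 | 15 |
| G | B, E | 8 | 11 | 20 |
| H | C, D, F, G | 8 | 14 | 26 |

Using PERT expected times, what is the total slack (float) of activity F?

te_A = (11 + 4·12 + 25)/6 = 84/6 = 14
te_B = (1 + 4·4 + 7)/6 = 24/6 = 4
te_C = (7 + 4·13 + 19)/6 = 78/6 = 13
te_D = (10 + 4·12 + 26)/6 = 84/6 = 14
te_E = (10 + 4·14 + 18)/6 = 84/6 = 14
te_F = (3 + 4·6 + 15)/6 = 42/6 = 7
te_G = (8 + 4·11 + 20)/6 = 72/6 = 12
te_H = (8 + 4·14 + 26)/6 = 90/6 = 15

Forward pass:
ES_A = 0; EF_A = 14
ES_B = 0; EF_B = 4
ES_C = 4; EF_C = 4+13 = 17
ES_D = 4; EF_D = 4+14 = 18
ES_E = 14; EF_E = 14+14 = 28
ES_F = 14; EF_F = 14+7 = 21
ES_G = max(EF_B=4, EF_E=28) = 28; EF_G = 28+12 = 40
ES_H = max(EF_C=17, EF_D=18, EF_F=21, EF_G=40) = 40; EF_H = 40+15 = 55
Expected project duration μ = 55 days. Critical path: A → E → G → H.

Backward pass:
LF_H = 55; LS_H = 55−15 = 40
LF_G = LS_H = 40; LS_G = 40−12 = 28
LF_F = LS_H = 40; LS_F = 40−7 = 33
LF_E = LS_G = 28; LS_E = 28−14 = 14
LF_D = LS_H = 40; LS_D = 40−14 = 26
LF_C = LS_H = 40; LS_C = 40−13 = 27
LF_B = min(LS_C=27, LS_D=26, LS_G=28) = 26; LS_B = 26−4 = 22
LF_A = min(LS_E=14, LS_F=33) = 14; LS_A = 14−14 = 0
Slack_F = LS_F − ES_F = 33 − 14 = 19

19 days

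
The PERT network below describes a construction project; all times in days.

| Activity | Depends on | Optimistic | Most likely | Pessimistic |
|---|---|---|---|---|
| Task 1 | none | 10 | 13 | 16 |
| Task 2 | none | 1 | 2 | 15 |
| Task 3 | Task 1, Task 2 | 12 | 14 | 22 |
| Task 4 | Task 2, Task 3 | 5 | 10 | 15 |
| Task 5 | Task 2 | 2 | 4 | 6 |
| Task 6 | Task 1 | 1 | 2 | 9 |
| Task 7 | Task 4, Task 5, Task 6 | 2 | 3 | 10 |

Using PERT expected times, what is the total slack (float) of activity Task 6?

te_Task 1 = (10 + 4·13 + 16)/6 = 78/6 = 13
te_Task 2 = (1 + 4·2 + 15)/6 = 24/6 = 4
te_Task 3 = (12 + 4·14 + 22)/6 = 90/6 = 15
te_Task 4 = (5 + 4·10 + 15)/6 = 60/6 = 10
te_Task 5 = (2 + 4·4 + 6)/6 = 24/6 = 4
te_Task 6 = (1 + 4·2 + 9)/6 = 18/6 = 3
te_Task 7 = (2 + 4·3 + 10)/6 = 24/6 = 4

Forward pass:
ES_Task 1 = 0; EF_Task 1 = 13
ES_Task 2 = 0; EF_Task 2 = 4
ES_Task 3 = max(EF_Task 1=13, EF_Task 2=4) = 13; EF_Task 3 = 13+15 = 28
ES_Task 4 = max(EF_Task 2=4, EF_Task 3=28) = 28; EF_Task 4 = 28+10 = 38
ES_Task 5 = 4; EF_Task 5 = 4+4 = 8
ES_Task 6 = 13; EF_Task 6 = 13+3 = 16
ES_Task 7 = max(EF_Task 4=38, EF_Task 5=8, EF_Task 6=16) = 38; EF_Task 7 = 38+4 = 42
Expected project duration μ = 42 days. Critical path: Task 1 → Task 3 → Task 4 → Task 7.

Backward pass:
LF_Task 7 = 42; LS_Task 7 = 42−4 = 38
LF_Task 6 = LS_Task 7 = 38; LS_Task 6 = 38−3 = 35
LF_Task 5 = LS_Task 7 = 38; LS_Task 5 = 38−4 = 34
LF_Task 4 = LS_Task 7 = 38; LS_Task 4 = 38−10 = 28
LF_Task 3 = LS_Task 4 = 28; LS_Task 3 = 28−15 = 13
LF_Task 2 = min(LS_Task 3=13, LS_Task 4=28, LS_Task 5=34) = 13; LS_Task 2 = 13−4 = 9
LF_Task 1 = min(LS_Task 3=13, LS_Task 6=35) = 13; LS_Task 1 = 13−13 = 0
Slack_Task 6 = LS_Task 6 − ES_Task 6 = 35 − 13 = 22

22 days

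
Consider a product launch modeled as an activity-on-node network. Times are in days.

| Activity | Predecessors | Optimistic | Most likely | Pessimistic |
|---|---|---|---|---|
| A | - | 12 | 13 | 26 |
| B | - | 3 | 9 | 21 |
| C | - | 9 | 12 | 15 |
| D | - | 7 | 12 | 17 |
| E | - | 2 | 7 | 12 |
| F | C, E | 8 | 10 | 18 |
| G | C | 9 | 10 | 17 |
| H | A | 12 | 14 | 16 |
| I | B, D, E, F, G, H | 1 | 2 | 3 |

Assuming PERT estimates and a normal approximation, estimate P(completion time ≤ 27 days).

0.051

te_A = (12 + 4·13 + 26)/6 = 90/6 = 15; σ²_A = ((26−12)/6)² = 5.444
te_B = (3 + 4·9 + 21)/6 = 60/6 = 10; σ²_B = ((21−3)/6)² = 9.000
te_C = (9 + 4·12 + 15)/6 = 72/6 = 12; σ²_C = ((15−9)/6)² = 1.000
te_D = (7 + 4·12 + 17)/6 = 72/6 = 12; σ²_D = ((17−7)/6)² = 2.778
te_E = (2 + 4·7 + 12)/6 = 42/6 = 7; σ²_E = ((12−2)/6)² = 2.778
te_F = (8 + 4·10 + 18)/6 = 66/6 = 11; σ²_F = ((18−8)/6)² = 2.778
te_G = (9 + 4·10 + 17)/6 = 66/6 = 11; σ²_G = ((17−9)/6)² = 1.778
te_H = (12 + 4·14 + 16)/6 = 84/6 = 14; σ²_H = ((16−12)/6)² = 0.444
te_I = (1 + 4·2 + 3)/6 = 12/6 = 2; σ²_I = ((3−1)/6)² = 0.111

Forward pass:
ES_A = 0; EF_A = 15
ES_B = 0; EF_B = 10
ES_C = 0; EF_C = 12
ES_D = 0; EF_D = 12
ES_E = 0; EF_E = 7
ES_F = max(EF_C=12, EF_E=7) = 12; EF_F = 12+11 = 23
ES_G = 12; EF_G = 12+11 = 23
ES_H = 15; EF_H = 15+14 = 29
ES_I = max(EF_B=10, EF_D=12, EF_E=7, EF_F=23, EF_G=23, EF_H=29) = 29; EF_I = 29+2 = 31
Expected project duration μ = 31 days. Critical path: A → H → I.

Variance along critical path = 5.444 + 0.444 + 0.111 = 6.000; σ = √6.000 = 2.449 days.
Z = (27 − 31) / 2.449 = -1.633
P(T ≤ 27) = Φ(-1.633) ≈ 0.051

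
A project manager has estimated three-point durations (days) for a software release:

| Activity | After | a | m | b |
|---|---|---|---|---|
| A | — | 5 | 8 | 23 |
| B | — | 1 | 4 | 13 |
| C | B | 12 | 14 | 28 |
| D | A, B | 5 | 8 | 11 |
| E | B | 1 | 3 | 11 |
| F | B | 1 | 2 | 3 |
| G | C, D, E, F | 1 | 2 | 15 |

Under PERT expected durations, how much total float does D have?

te_A = (5 + 4·8 + 23)/6 = 60/6 = 10
te_B = (1 + 4·4 + 13)/6 = 30/6 = 5
te_C = (12 + 4·14 + 28)/6 = 96/6 = 16
te_D = (5 + 4·8 + 11)/6 = 48/6 = 8
te_E = (1 + 4·3 + 11)/6 = 24/6 = 4
te_F = (1 + 4·2 + 3)/6 = 12/6 = 2
te_G = (1 + 4·2 + 15)/6 = 24/6 = 4

Forward pass:
ES_A = 0; EF_A = 10
ES_B = 0; EF_B = 5
ES_C = 5; EF_C = 5+16 = 21
ES_D = max(EF_A=10, EF_B=5) = 10; EF_D = 10+8 = 18
ES_E = 5; EF_E = 5+4 = 9
ES_F = 5; EF_F = 5+2 = 7
ES_G = max(EF_C=21, EF_D=18, EF_E=9, EF_F=7) = 21; EF_G = 21+4 = 25
Expected project duration μ = 25 days. Critical path: B → C → G.

Backward pass:
LF_G = 25; LS_G = 25−4 = 21
LF_F = LS_G = 21; LS_F = 21−2 = 19
LF_E = LS_G = 21; LS_E = 21−4 = 17
LF_D = LS_G = 21; LS_D = 21−8 = 13
LF_C = LS_G = 21; LS_C = 21−16 = 5
LF_B = min(LS_C=5, LS_D=13, LS_E=17, LS_F=19) = 5; LS_B = 5−5 = 0
LF_A = LS_D = 13; LS_A = 13−10 = 3
Slack_D = LS_D − ES_D = 13 − 10 = 3

3 days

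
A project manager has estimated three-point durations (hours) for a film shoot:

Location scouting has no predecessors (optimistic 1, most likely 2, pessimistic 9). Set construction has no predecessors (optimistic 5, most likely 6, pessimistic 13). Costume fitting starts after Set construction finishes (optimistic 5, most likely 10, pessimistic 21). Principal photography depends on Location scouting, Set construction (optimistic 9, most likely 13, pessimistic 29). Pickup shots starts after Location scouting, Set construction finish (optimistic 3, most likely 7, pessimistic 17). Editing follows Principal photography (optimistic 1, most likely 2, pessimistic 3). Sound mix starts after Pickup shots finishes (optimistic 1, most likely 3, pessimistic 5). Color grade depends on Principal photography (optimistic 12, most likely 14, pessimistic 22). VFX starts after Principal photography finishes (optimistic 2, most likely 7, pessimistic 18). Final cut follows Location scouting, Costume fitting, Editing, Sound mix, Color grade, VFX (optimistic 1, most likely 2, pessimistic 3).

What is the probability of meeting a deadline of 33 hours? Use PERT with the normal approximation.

te_Location scouting = (1 + 4·2 + 9)/6 = 18/6 = 3; σ²_Location scouting = ((9−1)/6)² = 1.778
te_Set construction = (5 + 4·6 + 13)/6 = 42/6 = 7; σ²_Set construction = ((13−5)/6)² = 1.778
te_Costume fitting = (5 + 4·10 + 21)/6 = 66/6 = 11; σ²_Costume fitting = ((21−5)/6)² = 7.111
te_Principal photography = (9 + 4·13 + 29)/6 = 90/6 = 15; σ²_Principal photography = ((29−9)/6)² = 11.111
te_Pickup shots = (3 + 4·7 + 17)/6 = 48/6 = 8; σ²_Pickup shots = ((17−3)/6)² = 5.444
te_Editing = (1 + 4·2 + 3)/6 = 12/6 = 2; σ²_Editing = ((3−1)/6)² = 0.111
te_Sound mix = (1 + 4·3 + 5)/6 = 18/6 = 3; σ²_Sound mix = ((5−1)/6)² = 0.444
te_Color grade = (12 + 4·14 + 22)/6 = 90/6 = 15; σ²_Color grade = ((22−12)/6)² = 2.778
te_VFX = (2 + 4·7 + 18)/6 = 48/6 = 8; σ²_VFX = ((18−2)/6)² = 7.111
te_Final cut = (1 + 4·2 + 3)/6 = 12/6 = 2; σ²_Final cut = ((3−1)/6)² = 0.111

Forward pass:
ES_Location scouting = 0; EF_Location scouting = 3
ES_Set construction = 0; EF_Set construction = 7
ES_Costume fitting = 7; EF_Costume fitting = 7+11 = 18
ES_Principal photography = max(EF_Location scouting=3, EF_Set construction=7) = 7; EF_Principal photography = 7+15 = 22
ES_Pickup shots = max(EF_Location scouting=3, EF_Set construction=7) = 7; EF_Pickup shots = 7+8 = 15
ES_Editing = 22; EF_Editing = 22+2 = 24
ES_Sound mix = 15; EF_Sound mix = 15+3 = 18
ES_Color grade = 22; EF_Color grade = 22+15 = 37
ES_VFX = 22; EF_VFX = 22+8 = 30
ES_Final cut = max(EF_Location scouting=3, EF_Costume fitting=18, EF_Editing=24, EF_Sound mix=18, EF_Color grade=37, EF_VFX=30) = 37; EF_Final cut = 37+2 = 39
Expected project duration μ = 39 hours. Critical path: Set construction → Principal photography → Color grade → Final cut.

Variance along critical path = 1.778 + 11.111 + 2.778 + 0.111 = 15.778; σ = √15.778 = 3.972 hours.
Z = (33 − 39) / 3.972 = -1.511
P(T ≤ 33) = Φ(-1.511) ≈ 0.065

0.065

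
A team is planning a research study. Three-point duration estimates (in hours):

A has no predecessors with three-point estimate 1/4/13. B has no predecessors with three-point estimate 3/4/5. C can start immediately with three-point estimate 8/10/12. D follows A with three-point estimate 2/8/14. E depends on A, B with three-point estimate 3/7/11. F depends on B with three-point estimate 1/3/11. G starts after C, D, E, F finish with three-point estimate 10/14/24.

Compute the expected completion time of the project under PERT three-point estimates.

28 hours

te_A = (1 + 4·4 + 13)/6 = 30/6 = 5
te_B = (3 + 4·4 + 5)/6 = 24/6 = 4
te_C = (8 + 4·10 + 12)/6 = 60/6 = 10
te_D = (2 + 4·8 + 14)/6 = 48/6 = 8
te_E = (3 + 4·7 + 11)/6 = 42/6 = 7
te_F = (1 + 4·3 + 11)/6 = 24/6 = 4
te_G = (10 + 4·14 + 24)/6 = 90/6 = 15

Forward pass:
ES_A = 0; EF_A = 5
ES_B = 0; EF_B = 4
ES_C = 0; EF_C = 10
ES_D = 5; EF_D = 5+8 = 13
ES_E = max(EF_A=5, EF_B=4) = 5; EF_E = 5+7 = 12
ES_F = 4; EF_F = 4+4 = 8
ES_G = max(EF_C=10, EF_D=13, EF_E=12, EF_F=8) = 13; EF_G = 13+15 = 28
Expected project duration μ = 28 hours. Critical path: A → D → G.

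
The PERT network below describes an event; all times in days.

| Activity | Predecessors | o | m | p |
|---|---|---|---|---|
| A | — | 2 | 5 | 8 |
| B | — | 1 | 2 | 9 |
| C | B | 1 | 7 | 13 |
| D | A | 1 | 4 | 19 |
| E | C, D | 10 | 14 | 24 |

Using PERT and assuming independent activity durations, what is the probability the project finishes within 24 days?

te_A = (2 + 4·5 + 8)/6 = 30/6 = 5; σ²_A = ((8−2)/6)² = 1.000
te_B = (1 + 4·2 + 9)/6 = 18/6 = 3; σ²_B = ((9−1)/6)² = 1.778
te_C = (1 + 4·7 + 13)/6 = 42/6 = 7; σ²_C = ((13−1)/6)² = 4.000
te_D = (1 + 4·4 + 19)/6 = 36/6 = 6; σ²_D = ((19−1)/6)² = 9.000
te_E = (10 + 4·14 + 24)/6 = 90/6 = 15; σ²_E = ((24−10)/6)² = 5.444

Forward pass:
ES_A = 0; EF_A = 5
ES_B = 0; EF_B = 3
ES_C = 3; EF_C = 3+7 = 10
ES_D = 5; EF_D = 5+6 = 11
ES_E = max(EF_C=10, EF_D=11) = 11; EF_E = 11+15 = 26
Expected project duration μ = 26 days. Critical path: A → D → E.

Variance along critical path = 1.000 + 9.000 + 5.444 = 15.444; σ = √15.444 = 3.930 days.
Z = (24 − 26) / 3.930 = -0.509
P(T ≤ 24) = Φ(-0.509) ≈ 0.305

0.305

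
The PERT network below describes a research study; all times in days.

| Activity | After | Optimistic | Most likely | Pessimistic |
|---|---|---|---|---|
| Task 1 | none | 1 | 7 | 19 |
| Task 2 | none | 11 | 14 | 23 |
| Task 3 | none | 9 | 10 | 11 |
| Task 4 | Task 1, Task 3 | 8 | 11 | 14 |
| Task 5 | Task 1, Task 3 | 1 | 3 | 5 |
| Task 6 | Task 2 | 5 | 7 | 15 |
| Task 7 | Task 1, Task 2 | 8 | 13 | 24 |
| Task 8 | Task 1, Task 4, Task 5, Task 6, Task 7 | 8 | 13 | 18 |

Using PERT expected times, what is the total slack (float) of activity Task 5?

te_Task 1 = (1 + 4·7 + 19)/6 = 48/6 = 8
te_Task 2 = (11 + 4·14 + 23)/6 = 90/6 = 15
te_Task 3 = (9 + 4·10 + 11)/6 = 60/6 = 10
te_Task 4 = (8 + 4·11 + 14)/6 = 66/6 = 11
te_Task 5 = (1 + 4·3 + 5)/6 = 18/6 = 3
te_Task 6 = (5 + 4·7 + 15)/6 = 48/6 = 8
te_Task 7 = (8 + 4·13 + 24)/6 = 84/6 = 14
te_Task 8 = (8 + 4·13 + 18)/6 = 78/6 = 13

Forward pass:
ES_Task 1 = 0; EF_Task 1 = 8
ES_Task 2 = 0; EF_Task 2 = 15
ES_Task 3 = 0; EF_Task 3 = 10
ES_Task 4 = max(EF_Task 1=8, EF_Task 3=10) = 10; EF_Task 4 = 10+11 = 21
ES_Task 5 = max(EF_Task 1=8, EF_Task 3=10) = 10; EF_Task 5 = 10+3 = 13
ES_Task 6 = 15; EF_Task 6 = 15+8 = 23
ES_Task 7 = max(EF_Task 1=8, EF_Task 2=15) = 15; EF_Task 7 = 15+14 = 29
ES_Task 8 = max(EF_Task 1=8, EF_Task 4=21, EF_Task 5=13, EF_Task 6=23, EF_Task 7=29) = 29; EF_Task 8 = 29+13 = 42
Expected project duration μ = 42 days. Critical path: Task 2 → Task 7 → Task 8.

Backward pass:
LF_Task 8 = 42; LS_Task 8 = 42−13 = 29
LF_Task 7 = LS_Task 8 = 29; LS_Task 7 = 29−14 = 15
LF_Task 6 = LS_Task 8 = 29; LS_Task 6 = 29−8 = 21
LF_Task 5 = LS_Task 8 = 29; LS_Task 5 = 29−3 = 26
LF_Task 4 = LS_Task 8 = 29; LS_Task 4 = 29−11 = 18
LF_Task 3 = min(LS_Task 4=18, LS_Task 5=26) = 18; LS_Task 3 = 18−10 = 8
LF_Task 2 = min(LS_Task 6=21, LS_Task 7=15) = 15; LS_Task 2 = 15−15 = 0
LF_Task 1 = min(LS_Task 4=18, LS_Task 5=26, LS_Task 7=15, LS_Task 8=29) = 15; LS_Task 1 = 15−8 = 7
Slack_Task 5 = LS_Task 5 − ES_Task 5 = 26 − 10 = 16

16 days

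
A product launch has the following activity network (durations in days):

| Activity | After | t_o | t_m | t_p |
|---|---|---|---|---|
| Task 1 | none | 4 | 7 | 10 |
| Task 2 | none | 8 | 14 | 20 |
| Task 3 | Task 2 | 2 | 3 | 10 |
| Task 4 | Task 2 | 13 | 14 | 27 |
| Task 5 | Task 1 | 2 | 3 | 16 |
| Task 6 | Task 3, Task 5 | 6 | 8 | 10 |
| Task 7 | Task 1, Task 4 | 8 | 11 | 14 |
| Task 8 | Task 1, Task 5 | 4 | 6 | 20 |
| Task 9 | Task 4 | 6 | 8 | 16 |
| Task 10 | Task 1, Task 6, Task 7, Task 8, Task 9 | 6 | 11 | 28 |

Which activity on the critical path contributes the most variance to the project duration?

Task 10

te_Task 1 = (4 + 4·7 + 10)/6 = 42/6 = 7; σ²_Task 1 = ((10−4)/6)² = 1.000
te_Task 2 = (8 + 4·14 + 20)/6 = 84/6 = 14; σ²_Task 2 = ((20−8)/6)² = 4.000
te_Task 3 = (2 + 4·3 + 10)/6 = 24/6 = 4; σ²_Task 3 = ((10−2)/6)² = 1.778
te_Task 4 = (13 + 4·14 + 27)/6 = 96/6 = 16; σ²_Task 4 = ((27−13)/6)² = 5.444
te_Task 5 = (2 + 4·3 + 16)/6 = 30/6 = 5; σ²_Task 5 = ((16−2)/6)² = 5.444
te_Task 6 = (6 + 4·8 + 10)/6 = 48/6 = 8; σ²_Task 6 = ((10−6)/6)² = 0.444
te_Task 7 = (8 + 4·11 + 14)/6 = 66/6 = 11; σ²_Task 7 = ((14−8)/6)² = 1.000
te_Task 8 = (4 + 4·6 + 20)/6 = 48/6 = 8; σ²_Task 8 = ((20−4)/6)² = 7.111
te_Task 9 = (6 + 4·8 + 16)/6 = 54/6 = 9; σ²_Task 9 = ((16−6)/6)² = 2.778
te_Task 10 = (6 + 4·11 + 28)/6 = 78/6 = 13; σ²_Task 10 = ((28−6)/6)² = 13.444

Forward pass:
ES_Task 1 = 0; EF_Task 1 = 7
ES_Task 2 = 0; EF_Task 2 = 14
ES_Task 3 = 14; EF_Task 3 = 14+4 = 18
ES_Task 4 = 14; EF_Task 4 = 14+16 = 30
ES_Task 5 = 7; EF_Task 5 = 7+5 = 12
ES_Task 6 = max(EF_Task 3=18, EF_Task 5=12) = 18; EF_Task 6 = 18+8 = 26
ES_Task 7 = max(EF_Task 1=7, EF_Task 4=30) = 30; EF_Task 7 = 30+11 = 41
ES_Task 8 = max(EF_Task 1=7, EF_Task 5=12) = 12; EF_Task 8 = 12+8 = 20
ES_Task 9 = 30; EF_Task 9 = 30+9 = 39
ES_Task 10 = max(EF_Task 1=7, EF_Task 6=26, EF_Task 7=41, EF_Task 8=20, EF_Task 9=39) = 41; EF_Task 10 = 41+13 = 54
Expected project duration μ = 54 days. Critical path: Task 2 → Task 4 → Task 7 → Task 10.

Variances on critical path: σ²_Task 2=4.000, σ²_Task 4=5.444, σ²_Task 7=1.000, σ²_Task 10=13.444.
Largest is σ²_Task 10 = 13.444.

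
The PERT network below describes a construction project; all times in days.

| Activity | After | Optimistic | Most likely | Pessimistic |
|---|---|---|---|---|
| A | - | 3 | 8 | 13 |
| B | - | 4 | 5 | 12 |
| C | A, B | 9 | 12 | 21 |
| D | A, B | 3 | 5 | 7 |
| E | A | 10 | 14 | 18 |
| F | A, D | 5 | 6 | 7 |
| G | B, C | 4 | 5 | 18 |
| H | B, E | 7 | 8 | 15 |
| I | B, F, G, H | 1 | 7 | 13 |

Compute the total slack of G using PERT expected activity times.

te_A = (3 + 4·8 + 13)/6 = 48/6 = 8
te_B = (4 + 4·5 + 12)/6 = 36/6 = 6
te_C = (9 + 4·12 + 21)/6 = 78/6 = 13
te_D = (3 + 4·5 + 7)/6 = 30/6 = 5
te_E = (10 + 4·14 + 18)/6 = 84/6 = 14
te_F = (5 + 4·6 + 7)/6 = 36/6 = 6
te_G = (4 + 4·5 + 18)/6 = 42/6 = 7
te_H = (7 + 4·8 + 15)/6 = 54/6 = 9
te_I = (1 + 4·7 + 13)/6 = 42/6 = 7

Forward pass:
ES_A = 0; EF_A = 8
ES_B = 0; EF_B = 6
ES_C = max(EF_A=8, EF_B=6) = 8; EF_C = 8+13 = 21
ES_D = max(EF_A=8, EF_B=6) = 8; EF_D = 8+5 = 13
ES_E = 8; EF_E = 8+14 = 22
ES_F = max(EF_A=8, EF_D=13) = 13; EF_F = 13+6 = 19
ES_G = max(EF_B=6, EF_C=21) = 21; EF_G = 21+7 = 28
ES_H = max(EF_B=6, EF_E=22) = 22; EF_H = 22+9 = 31
ES_I = max(EF_B=6, EF_F=19, EF_G=28, EF_H=31) = 31; EF_I = 31+7 = 38
Expected project duration μ = 38 days. Critical path: A → E → H → I.

Backward pass:
LF_I = 38; LS_I = 38−7 = 31
LF_H = LS_I = 31; LS_H = 31−9 = 22
LF_G = LS_I = 31; LS_G = 31−7 = 24
LF_F = LS_I = 31; LS_F = 31−6 = 25
LF_E = LS_H = 22; LS_E = 22−14 = 8
LF_D = LS_F = 25; LS_D = 25−5 = 20
LF_C = LS_G = 24; LS_C = 24−13 = 11
LF_B = min(LS_C=11, LS_D=20, LS_G=24, LS_H=22, LS_I=31) = 11; LS_B = 11−6 = 5
LF_A = min(LS_C=11, LS_D=20, LS_E=8, LS_F=25) = 8; LS_A = 8−8 = 0
Slack_G = LS_G − ES_G = 24 − 21 = 3

3 days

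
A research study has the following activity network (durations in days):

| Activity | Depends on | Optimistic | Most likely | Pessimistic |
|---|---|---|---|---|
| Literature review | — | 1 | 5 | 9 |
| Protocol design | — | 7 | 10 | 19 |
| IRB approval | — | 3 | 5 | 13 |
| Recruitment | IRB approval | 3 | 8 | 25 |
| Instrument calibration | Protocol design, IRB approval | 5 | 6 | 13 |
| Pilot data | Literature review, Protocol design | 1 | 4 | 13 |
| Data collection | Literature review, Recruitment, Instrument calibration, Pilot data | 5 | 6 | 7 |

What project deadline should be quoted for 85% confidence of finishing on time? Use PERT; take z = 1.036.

te_Literature review = (1 + 4·5 + 9)/6 = 30/6 = 5; σ²_Literature review = ((9−1)/6)² = 1.778
te_Protocol design = (7 + 4·10 + 19)/6 = 66/6 = 11; σ²_Protocol design = ((19−7)/6)² = 4.000
te_IRB approval = (3 + 4·5 + 13)/6 = 36/6 = 6; σ²_IRB approval = ((13−3)/6)² = 2.778
te_Recruitment = (3 + 4·8 + 25)/6 = 60/6 = 10; σ²_Recruitment = ((25−3)/6)² = 13.444
te_Instrument calibration = (5 + 4·6 + 13)/6 = 42/6 = 7; σ²_Instrument calibration = ((13−5)/6)² = 1.778
te_Pilot data = (1 + 4·4 + 13)/6 = 30/6 = 5; σ²_Pilot data = ((13−1)/6)² = 4.000
te_Data collection = (5 + 4·6 + 7)/6 = 36/6 = 6; σ²_Data collection = ((7−5)/6)² = 0.111

Forward pass:
ES_Literature review = 0; EF_Literature review = 5
ES_Protocol design = 0; EF_Protocol design = 11
ES_IRB approval = 0; EF_IRB approval = 6
ES_Recruitment = 6; EF_Recruitment = 6+10 = 16
ES_Instrument calibration = max(EF_Protocol design=11, EF_IRB approval=6) = 11; EF_Instrument calibration = 11+7 = 18
ES_Pilot data = max(EF_Literature review=5, EF_Protocol design=11) = 11; EF_Pilot data = 11+5 = 16
ES_Data collection = max(EF_Literature review=5, EF_Recruitment=16, EF_Instrument calibration=18, EF_Pilot data=16) = 18; EF_Data collection = 18+6 = 24
Expected project duration μ = 24 days. Critical path: Protocol design → Instrument calibration → Data collection.

Variance along critical path = 4.000 + 1.778 + 0.111 = 5.889; σ = 2.427 days.
D = μ + z·σ = 24 + 1.036·2.427 = 26.5 days

26.5 days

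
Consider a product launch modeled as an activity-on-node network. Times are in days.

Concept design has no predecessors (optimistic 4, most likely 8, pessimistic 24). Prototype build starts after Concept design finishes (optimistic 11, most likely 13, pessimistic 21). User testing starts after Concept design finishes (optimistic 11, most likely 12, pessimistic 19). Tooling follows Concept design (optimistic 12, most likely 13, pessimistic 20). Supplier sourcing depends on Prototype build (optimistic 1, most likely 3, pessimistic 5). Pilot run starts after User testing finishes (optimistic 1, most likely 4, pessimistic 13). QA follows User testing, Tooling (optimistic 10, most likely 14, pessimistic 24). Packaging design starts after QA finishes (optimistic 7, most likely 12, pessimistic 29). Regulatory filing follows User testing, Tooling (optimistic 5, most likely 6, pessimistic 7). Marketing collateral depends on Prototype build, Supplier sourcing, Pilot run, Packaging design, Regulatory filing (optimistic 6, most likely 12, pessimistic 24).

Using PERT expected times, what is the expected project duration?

te_Concept design = (4 + 4·8 + 24)/6 = 60/6 = 10
te_Prototype build = (11 + 4·13 + 21)/6 = 84/6 = 14
te_User testing = (11 + 4·12 + 19)/6 = 78/6 = 13
te_Tooling = (12 + 4·13 + 20)/6 = 84/6 = 14
te_Supplier sourcing = (1 + 4·3 + 5)/6 = 18/6 = 3
te_Pilot run = (1 + 4·4 + 13)/6 = 30/6 = 5
te_QA = (10 + 4·14 + 24)/6 = 90/6 = 15
te_Packaging design = (7 + 4·12 + 29)/6 = 84/6 = 14
te_Regulatory filing = (5 + 4·6 + 7)/6 = 36/6 = 6
te_Marketing collateral = (6 + 4·12 + 24)/6 = 78/6 = 13

Forward pass:
ES_Concept design = 0; EF_Concept design = 10
ES_Prototype build = 10; EF_Prototype build = 10+14 = 24
ES_User testing = 10; EF_User testing = 10+13 = 23
ES_Tooling = 10; EF_Tooling = 10+14 = 24
ES_Supplier sourcing = 24; EF_Supplier sourcing = 24+3 = 27
ES_Pilot run = 23; EF_Pilot run = 23+5 = 28
ES_QA = max(EF_User testing=23, EF_Tooling=24) = 24; EF_QA = 24+15 = 39
ES_Packaging design = 39; EF_Packaging design = 39+14 = 53
ES_Regulatory filing = max(EF_User testing=23, EF_Tooling=24) = 24; EF_Regulatory filing = 24+6 = 30
ES_Marketing collateral = max(EF_Prototype build=24, EF_Supplier sourcing=27, EF_Pilot run=28, EF_Packaging design=53, EF_Regulatory filing=30) = 53; EF_Marketing collateral = 53+13 = 66
Expected project duration μ = 66 days. Critical path: Concept design → Tooling → QA → Packaging design → Marketing collateral.

66 days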